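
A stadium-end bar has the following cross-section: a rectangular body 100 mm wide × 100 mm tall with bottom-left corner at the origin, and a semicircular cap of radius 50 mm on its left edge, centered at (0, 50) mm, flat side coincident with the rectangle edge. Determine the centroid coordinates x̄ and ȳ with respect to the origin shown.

rectangular body: A = 100 × 100 = 10000.00, centroid at (50.00, 50.00).
semicircular end: A = ½π·50² = 3926.99, centroid at (-21.22, 50.00).
ΣA = 13926.99 mm²
ΣAx̄ = (10000.00)(50.00) + (3926.99)(-21.22) = 416666.67 mm³
ΣAȳ = (10000.00)(50.00) + (3926.99)(50.00) = 696349.54 mm³
x̄ = 416666.67 / 13926.99 = 29.92 mm
ȳ = 696349.54 / 13926.99 = 50.00 mm

x̄ = 29.92 mm, ȳ = 50.00 mm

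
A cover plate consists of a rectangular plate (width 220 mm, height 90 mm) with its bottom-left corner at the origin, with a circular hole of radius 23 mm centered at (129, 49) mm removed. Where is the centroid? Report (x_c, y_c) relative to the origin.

Part | A | x̄ᵢ | ȳᵢ | A·x̄ᵢ | A·ȳᵢ
plate | 19800.00 | 110.00 | 45.00 | 2178000.00 | 891000.00
hole | -1661.90 | 129.00 | 49.00 | -214385.42 | -81433.22
Σ | 18138.10 |  |  | 1963614.58 | 809566.78
x_c = 1963614.58 / 18138.10 = 108.26 mm
y_c = 809566.78 / 18138.10 = 44.63 mm

x_c = 108.26 mm, y_c = 44.63 mm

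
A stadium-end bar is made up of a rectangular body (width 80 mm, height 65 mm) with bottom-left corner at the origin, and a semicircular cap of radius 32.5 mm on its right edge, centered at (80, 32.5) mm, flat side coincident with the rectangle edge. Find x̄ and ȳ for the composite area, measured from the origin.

x̄ = 53.01 mm, ȳ = 32.50 mm

Part | A | x̄ᵢ | ȳᵢ | A·x̄ᵢ | A·ȳᵢ
rectangular body | 5200.00 | 40.00 | 32.50 | 208000.00 | 169000.00
semicircular end | 1659.15 | 93.79 | 32.50 | 155617.71 | 53922.49
Σ | 6859.15 |  |  | 363617.71 | 222922.49
x̄ = 363617.71 / 6859.15 = 53.01 mm
ȳ = 222922.49 / 6859.15 = 32.50 mm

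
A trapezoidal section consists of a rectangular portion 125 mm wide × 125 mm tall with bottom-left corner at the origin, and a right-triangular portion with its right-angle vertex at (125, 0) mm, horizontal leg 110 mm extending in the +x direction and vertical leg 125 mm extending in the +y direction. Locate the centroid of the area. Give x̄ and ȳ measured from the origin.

rectangular portion: A = 125 × 125 = 15625.00, centroid at (62.50, 62.50).
triangular portion: A = ½·110·125 = 6875.00, centroid at (161.67, 41.67).
ΣA = 22500.00 mm², ΣAx̄ = 2088020.83 mm³, ΣAȳ = 1263020.83 mm³.
x̄ = 2088020.83/22500.00 = 92.80 mm; ȳ = 1263020.83/22500.00 = 56.13 mm.

x̄ = 92.80 mm, ȳ = 56.13 mm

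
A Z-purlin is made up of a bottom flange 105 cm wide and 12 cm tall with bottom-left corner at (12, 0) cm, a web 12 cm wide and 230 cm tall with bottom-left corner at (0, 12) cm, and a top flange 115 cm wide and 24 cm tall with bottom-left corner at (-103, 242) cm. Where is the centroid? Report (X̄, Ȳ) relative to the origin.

X̄ = -4.09 cm, Ȳ = 156.21 cm

Part | A | x̄ᵢ | ȳᵢ | A·x̄ᵢ | A·ȳᵢ
bottom flange | 1260.00 | 64.50 | 6.00 | 81270.00 | 7560.00
web | 2760.00 | 6.00 | 127.00 | 16560.00 | 350520.00
top flange | 2760.00 | -45.50 | 254.00 | -125580.00 | 701040.00
Σ | 6780.00 |  |  | -27750.00 | 1059120.00
X̄ = -27750.00 / 6780.00 = -4.09 cm
Ȳ = 1059120.00 / 6780.00 = 156.21 cm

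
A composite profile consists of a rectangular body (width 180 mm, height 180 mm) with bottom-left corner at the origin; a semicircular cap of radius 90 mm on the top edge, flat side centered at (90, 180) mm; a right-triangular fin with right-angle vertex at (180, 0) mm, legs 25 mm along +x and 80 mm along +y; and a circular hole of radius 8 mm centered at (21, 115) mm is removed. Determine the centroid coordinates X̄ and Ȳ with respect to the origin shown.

rectangular body: A = 180 × 180 = 32400.00, centroid at (90.00, 90.00).
semicircular top: A = ½π·90² = 12723.45, centroid at (90.00, 218.20).
triangular fin: A = ½·25·80 = 1000.00, centroid at (188.33, 26.67).
hole: A = −π·8² = -201.06, centroid at (21.00, 115.00).
ΣA = 45922.39 mm²
ΣAX̄ = (32400.00)(90.00) + (12723.45)(90.00) + (1000.00)(188.33) + (-201.06)(21.00) = 4245221.56 mm³
ΣAȲ = (32400.00)(90.00) + (12723.45)(218.20) + (1000.00)(26.67) + (-201.06)(115.00) = 5695765.59 mm³
X̄ = 4245221.56 / 45922.39 = 92.44 mm
Ȳ = 5695765.59 / 45922.39 = 124.03 mm

X̄ = 92.44 mm, Ȳ = 124.03 mm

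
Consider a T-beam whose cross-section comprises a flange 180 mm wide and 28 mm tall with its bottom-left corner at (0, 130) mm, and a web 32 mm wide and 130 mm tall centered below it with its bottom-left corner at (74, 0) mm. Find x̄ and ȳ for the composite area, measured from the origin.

x̄ = 90.00 mm, ȳ = 108.28 mm

web: A = 32 × 130 = 4160.00, centroid at (90.00, 65.00).
flange: A = 180 × 28 = 5040.00, centroid at (90.00, 144.00).
ΣA = 9200.00 mm², ΣAx̄ = 828000.00 mm³, ΣAȳ = 996160.00 mm³.
x̄ = 828000.00/9200.00 = 90.00 mm; ȳ = 996160.00/9200.00 = 108.28 mm.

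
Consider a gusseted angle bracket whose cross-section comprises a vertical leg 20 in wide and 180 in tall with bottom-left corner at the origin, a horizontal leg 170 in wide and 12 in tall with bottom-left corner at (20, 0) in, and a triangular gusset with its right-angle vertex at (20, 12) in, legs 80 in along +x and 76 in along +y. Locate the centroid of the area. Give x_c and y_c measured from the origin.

x_c = 45.17 in, y_c = 51.81 in

vertical leg: A = 20 × 180 = 3600.00, centroid at (10.00, 90.00).
horizontal leg: A = 170 × 12 = 2040.00, centroid at (105.00, 6.00).
gusset: A = ½·80·76 = 3040.00, centroid at (46.67, 37.33).
ΣA = 8680.00 in²
ΣAx_c = (3600.00)(10.00) + (2040.00)(105.00) + (3040.00)(46.67) = 392066.67 in³
ΣAy_c = (3600.00)(90.00) + (2040.00)(6.00) + (3040.00)(37.33) = 449733.33 in³
x_c = 392066.67 / 8680.00 = 45.17 in
y_c = 449733.33 / 8680.00 = 51.81 in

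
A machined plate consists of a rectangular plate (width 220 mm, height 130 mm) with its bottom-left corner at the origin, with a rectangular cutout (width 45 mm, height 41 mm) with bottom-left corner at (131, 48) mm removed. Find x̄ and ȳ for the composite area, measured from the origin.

x̄ = 107.00 mm, ȳ = 64.76 mm

Part | A | x̄ᵢ | ȳᵢ | A·x̄ᵢ | A·ȳᵢ
plate | 28600.00 | 110.00 | 65.00 | 3146000.00 | 1859000.00
hole | -1845.00 | 153.50 | 68.50 | -283207.50 | -126382.50
Σ | 26755.00 |  |  | 2862792.50 | 1732617.50
x̄ = 2862792.50 / 26755.00 = 107.00 mm
ȳ = 1732617.50 / 26755.00 = 64.76 mm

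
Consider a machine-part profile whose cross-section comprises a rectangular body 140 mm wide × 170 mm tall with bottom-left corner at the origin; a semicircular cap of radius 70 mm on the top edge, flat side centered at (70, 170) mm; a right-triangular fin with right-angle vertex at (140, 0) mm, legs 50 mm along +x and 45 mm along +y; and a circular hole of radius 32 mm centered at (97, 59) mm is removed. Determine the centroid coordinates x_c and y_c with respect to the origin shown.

x_c = 70.36 mm, y_c = 115.19 mm

rectangular body: A = 140 × 170 = 23800.00, centroid at (70.00, 85.00).
semicircular top: A = ½π·70² = 7696.90, centroid at (70.00, 199.71).
triangular fin: A = ½·50·45 = 1125.00, centroid at (156.67, 15.00).
hole: A = −π·32² = -3216.99, centroid at (97.00, 59.00).
ΣA = 29404.91 mm², ΣAx_c = 2068985.02 mm³, ΣAy_c = 3387212.55 mm³.
x_c = 2068985.02/29404.91 = 70.36 mm; y_c = 3387212.55/29404.91 = 115.19 mm.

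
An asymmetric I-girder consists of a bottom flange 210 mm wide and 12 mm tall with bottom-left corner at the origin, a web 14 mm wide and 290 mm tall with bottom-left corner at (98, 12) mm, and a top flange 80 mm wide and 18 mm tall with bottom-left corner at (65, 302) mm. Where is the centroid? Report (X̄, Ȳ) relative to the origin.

bottom flange: A = 210 × 12 = 2520.00, centroid at (105.00, 6.00).
web: A = 14 × 290 = 4060.00, centroid at (105.00, 157.00).
top flange: A = 80 × 18 = 1440.00, centroid at (105.00, 311.00).
ΣA = 8020.00 mm²
ΣAX̄ = (2520.00)(105.00) + (4060.00)(105.00) + (1440.00)(105.00) = 842100.00 mm³
ΣAȲ = (2520.00)(6.00) + (4060.00)(157.00) + (1440.00)(311.00) = 1100380.00 mm³
X̄ = 842100.00 / 8020.00 = 105.00 mm
Ȳ = 1100380.00 / 8020.00 = 137.20 mm

X̄ = 105.00 mm, Ȳ = 137.20 mm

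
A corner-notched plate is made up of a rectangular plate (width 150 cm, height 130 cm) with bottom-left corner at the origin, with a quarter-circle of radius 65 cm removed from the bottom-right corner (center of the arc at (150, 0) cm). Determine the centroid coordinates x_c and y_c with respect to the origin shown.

Part | A | x̄ᵢ | ȳᵢ | A·x̄ᵢ | A·ȳᵢ
plate | 19500.00 | 75.00 | 65.00 | 1462500.00 | 1267500.00
removed quarter-circle | -3318.31 | 122.41 | 27.59 | -406204.42 | -91541.67
Σ | 16181.69 |  |  | 1056295.58 | 1175958.33
x_c = 1056295.58 / 16181.69 = 65.28 cm
y_c = 1175958.33 / 16181.69 = 72.67 cm

x_c = 65.28 cm, y_c = 72.67 cm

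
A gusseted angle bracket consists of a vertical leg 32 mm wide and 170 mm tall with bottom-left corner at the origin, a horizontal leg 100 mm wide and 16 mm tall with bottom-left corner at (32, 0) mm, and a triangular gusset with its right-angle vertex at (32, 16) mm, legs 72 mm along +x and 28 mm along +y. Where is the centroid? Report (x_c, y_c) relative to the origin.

x_c = 34.13 mm, y_c = 62.22 mm

Part | A | x̄ᵢ | ȳᵢ | A·x̄ᵢ | A·ȳᵢ
vertical leg | 5440.00 | 16.00 | 85.00 | 87040.00 | 462400.00
horizontal leg | 1600.00 | 82.00 | 8.00 | 131200.00 | 12800.00
gusset | 1008.00 | 56.00 | 25.33 | 56448.00 | 25536.00
Σ | 8048.00 |  |  | 274688.00 | 500736.00
x_c = 274688.00 / 8048.00 = 34.13 mm
y_c = 500736.00 / 8048.00 = 62.22 mm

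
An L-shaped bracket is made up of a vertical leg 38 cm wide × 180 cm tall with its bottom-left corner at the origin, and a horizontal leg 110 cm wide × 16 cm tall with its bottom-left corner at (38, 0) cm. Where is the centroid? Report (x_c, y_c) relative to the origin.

Part | A | x̄ᵢ | ȳᵢ | A·x̄ᵢ | A·ȳᵢ
vertical leg | 6840.00 | 19.00 | 90.00 | 129960.00 | 615600.00
horizontal leg | 1760.00 | 93.00 | 8.00 | 163680.00 | 14080.00
Σ | 8600.00 |  |  | 293640.00 | 629680.00
x_c = 293640.00 / 8600.00 = 34.14 cm
y_c = 629680.00 / 8600.00 = 73.22 cm

x_c = 34.14 cm, y_c = 73.22 cm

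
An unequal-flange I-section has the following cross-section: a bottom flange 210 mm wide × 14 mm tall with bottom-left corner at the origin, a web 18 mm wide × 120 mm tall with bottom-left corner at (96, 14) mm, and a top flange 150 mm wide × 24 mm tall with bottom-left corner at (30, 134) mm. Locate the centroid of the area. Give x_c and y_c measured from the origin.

Part | A | x̄ᵢ | ȳᵢ | A·x̄ᵢ | A·ȳᵢ
bottom flange | 2940.00 | 105.00 | 7.00 | 308700.00 | 20580.00
web | 2160.00 | 105.00 | 74.00 | 226800.00 | 159840.00
top flange | 3600.00 | 105.00 | 146.00 | 378000.00 | 525600.00
Σ | 8700.00 |  |  | 913500.00 | 706020.00
x_c = 913500.00 / 8700.00 = 105.00 mm
y_c = 706020.00 / 8700.00 = 81.15 mm

x_c = 105.00 mm, y_c = 81.15 mm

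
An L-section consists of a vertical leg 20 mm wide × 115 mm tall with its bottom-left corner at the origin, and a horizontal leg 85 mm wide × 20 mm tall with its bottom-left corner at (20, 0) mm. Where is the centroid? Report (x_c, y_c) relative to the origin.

Part | A | x̄ᵢ | ȳᵢ | A·x̄ᵢ | A·ȳᵢ
vertical leg | 2300.00 | 10.00 | 57.50 | 23000.00 | 132250.00
horizontal leg | 1700.00 | 62.50 | 10.00 | 106250.00 | 17000.00
Σ | 4000.00 |  |  | 129250.00 | 149250.00
x_c = 129250.00 / 4000.00 = 32.31 mm
y_c = 149250.00 / 4000.00 = 37.31 mm

x_c = 32.31 mm, y_c = 37.31 mm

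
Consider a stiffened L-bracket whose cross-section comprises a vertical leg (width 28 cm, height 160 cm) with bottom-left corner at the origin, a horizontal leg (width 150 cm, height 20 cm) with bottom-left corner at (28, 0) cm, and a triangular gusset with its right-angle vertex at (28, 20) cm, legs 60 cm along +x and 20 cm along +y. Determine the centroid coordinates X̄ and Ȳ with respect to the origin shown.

X̄ = 49.57 cm, Ȳ = 50.05 cm

Part | A | x̄ᵢ | ȳᵢ | A·x̄ᵢ | A·ȳᵢ
vertical leg | 4480.00 | 14.00 | 80.00 | 62720.00 | 358400.00
horizontal leg | 3000.00 | 103.00 | 10.00 | 309000.00 | 30000.00
gusset | 600.00 | 48.00 | 26.67 | 28800.00 | 16000.00
Σ | 8080.00 |  |  | 400520.00 | 404400.00
X̄ = 400520.00 / 8080.00 = 49.57 cm
Ȳ = 404400.00 / 8080.00 = 50.05 cm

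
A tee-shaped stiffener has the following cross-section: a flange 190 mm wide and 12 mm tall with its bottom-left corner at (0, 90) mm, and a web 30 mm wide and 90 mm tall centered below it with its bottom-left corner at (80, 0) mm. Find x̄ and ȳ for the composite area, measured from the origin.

web: A = 30 × 90 = 2700.00, centroid at (95.00, 45.00).
flange: A = 190 × 12 = 2280.00, centroid at (95.00, 96.00).
ΣA = 4980.00 mm², ΣAx̄ = 473100.00 mm³, ΣAȳ = 340380.00 mm³.
x̄ = 473100.00/4980.00 = 95.00 mm; ȳ = 340380.00/4980.00 = 68.35 mm.

x̄ = 95.00 mm, ȳ = 68.35 mm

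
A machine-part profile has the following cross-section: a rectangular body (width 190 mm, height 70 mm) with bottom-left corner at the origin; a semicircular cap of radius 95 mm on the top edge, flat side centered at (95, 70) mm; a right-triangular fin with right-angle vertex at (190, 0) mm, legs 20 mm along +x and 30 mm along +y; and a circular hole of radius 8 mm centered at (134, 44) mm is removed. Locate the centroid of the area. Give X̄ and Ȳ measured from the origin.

X̄ = 95.82 mm, Ȳ = 73.38 mm

rectangular body: A = 190 × 70 = 13300.00, centroid at (95.00, 35.00).
semicircular top: A = ½π·95² = 14176.44, centroid at (95.00, 110.32).
triangular fin: A = ½·20·30 = 300.00, centroid at (196.67, 10.00).
hole: A = −π·8² = -201.06, centroid at (134.00, 44.00).
ΣA = 27575.37 mm², ΣAX̄ = 2642319.20 mm³, ΣAȲ = 2023587.19 mm³.
X̄ = 2642319.20/27575.37 = 95.82 mm; Ȳ = 2023587.19/27575.37 = 73.38 mm.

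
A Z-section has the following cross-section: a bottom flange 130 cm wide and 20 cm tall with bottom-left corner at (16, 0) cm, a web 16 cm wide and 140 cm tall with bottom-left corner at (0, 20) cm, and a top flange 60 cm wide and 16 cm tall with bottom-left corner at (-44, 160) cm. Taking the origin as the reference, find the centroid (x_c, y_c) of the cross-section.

bottom flange: A = 130 × 20 = 2600.00, centroid at (81.00, 10.00).
web: A = 16 × 140 = 2240.00, centroid at (8.00, 90.00).
top flange: A = 60 × 16 = 960.00, centroid at (-14.00, 168.00).
ΣA = 5800.00 cm²
ΣAx_c = (2600.00)(81.00) + (2240.00)(8.00) + (960.00)(-14.00) = 215080.00 cm³
ΣAy_c = (2600.00)(10.00) + (2240.00)(90.00) + (960.00)(168.00) = 388880.00 cm³
x_c = 215080.00 / 5800.00 = 37.08 cm
y_c = 388880.00 / 5800.00 = 67.05 cm

x_c = 37.08 cm, y_c = 67.05 cm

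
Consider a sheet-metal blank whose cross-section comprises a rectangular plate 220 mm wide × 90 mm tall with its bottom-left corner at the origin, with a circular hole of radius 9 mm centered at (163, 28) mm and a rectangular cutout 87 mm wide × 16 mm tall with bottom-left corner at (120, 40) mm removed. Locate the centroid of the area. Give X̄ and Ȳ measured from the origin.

X̄ = 105.15 mm, Ȳ = 45.01 mm

plate: A = 220 × 90 = 19800.00, centroid at (110.00, 45.00).
hole 1: A = −π·9² = -254.47, centroid at (163.00, 28.00).
hole 2: A = −(87 × 16) = -1392.00, centroid at (163.50, 48.00).
ΣA = 18153.53 mm², ΣAX̄ = 1908929.55 mm³, ΣAȲ = 817058.87 mm³.
X̄ = 1908929.55/18153.53 = 105.15 mm; Ȳ = 817058.87/18153.53 = 45.01 mm.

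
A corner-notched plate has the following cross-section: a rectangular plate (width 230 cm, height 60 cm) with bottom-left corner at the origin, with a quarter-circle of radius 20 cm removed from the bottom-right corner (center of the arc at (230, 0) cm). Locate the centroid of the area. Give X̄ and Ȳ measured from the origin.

plate: A = 230 × 60 = 13800.00, centroid at (115.00, 30.00).
removed quarter-circle: A = −¼π·20² = -314.16, centroid at (221.51, 8.49).
ΣA = 13485.84 cm², ΣAX̄ = 1517410.04 cm³, ΣAȲ = 411333.33 cm³.
X̄ = 1517410.04/13485.84 = 112.52 cm; Ȳ = 411333.33/13485.84 = 30.50 cm.

X̄ = 112.52 cm, Ȳ = 30.50 cm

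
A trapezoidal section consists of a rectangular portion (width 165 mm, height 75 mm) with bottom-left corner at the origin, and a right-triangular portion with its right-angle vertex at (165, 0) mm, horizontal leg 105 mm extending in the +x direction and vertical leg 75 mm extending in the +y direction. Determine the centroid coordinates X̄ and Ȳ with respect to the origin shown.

Part | A | x̄ᵢ | ȳᵢ | A·x̄ᵢ | A·ȳᵢ
rectangular portion | 12375.00 | 82.50 | 37.50 | 1020937.50 | 464062.50
triangular portion | 3937.50 | 200.00 | 25.00 | 787500.00 | 98437.50
Σ | 16312.50 |  |  | 1808437.50 | 562500.00
X̄ = 1808437.50 / 16312.50 = 110.86 mm
Ȳ = 562500.00 / 16312.50 = 34.48 mm

X̄ = 110.86 mm, Ȳ = 34.48 mm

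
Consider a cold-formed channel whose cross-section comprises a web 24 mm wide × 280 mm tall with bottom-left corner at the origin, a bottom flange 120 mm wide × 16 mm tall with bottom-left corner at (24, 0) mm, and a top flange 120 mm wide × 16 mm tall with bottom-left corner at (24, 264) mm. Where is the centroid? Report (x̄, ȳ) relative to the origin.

Part | A | x̄ᵢ | ȳᵢ | A·x̄ᵢ | A·ȳᵢ
web | 6720.00 | 12.00 | 140.00 | 80640.00 | 940800.00
bottom flange | 1920.00 | 84.00 | 8.00 | 161280.00 | 15360.00
top flange | 1920.00 | 84.00 | 272.00 | 161280.00 | 522240.00
Σ | 10560.00 |  |  | 403200.00 | 1478400.00
x̄ = 403200.00 / 10560.00 = 38.18 mm
ȳ = 1478400.00 / 10560.00 = 140.00 mm

x̄ = 38.18 mm, ȳ = 140.00 mm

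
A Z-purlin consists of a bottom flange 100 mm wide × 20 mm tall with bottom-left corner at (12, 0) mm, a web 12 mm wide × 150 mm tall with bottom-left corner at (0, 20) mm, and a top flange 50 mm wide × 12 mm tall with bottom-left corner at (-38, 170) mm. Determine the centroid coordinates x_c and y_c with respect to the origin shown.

x_c = 28.86 mm, y_c = 67.41 mm

Part | A | x̄ᵢ | ȳᵢ | A·x̄ᵢ | A·ȳᵢ
bottom flange | 2000.00 | 62.00 | 10.00 | 124000.00 | 20000.00
web | 1800.00 | 6.00 | 95.00 | 10800.00 | 171000.00
top flange | 600.00 | -13.00 | 176.00 | -7800.00 | 105600.00
Σ | 4400.00 |  |  | 127000.00 | 296600.00
x_c = 127000.00 / 4400.00 = 28.86 mm
y_c = 296600.00 / 4400.00 = 67.41 mm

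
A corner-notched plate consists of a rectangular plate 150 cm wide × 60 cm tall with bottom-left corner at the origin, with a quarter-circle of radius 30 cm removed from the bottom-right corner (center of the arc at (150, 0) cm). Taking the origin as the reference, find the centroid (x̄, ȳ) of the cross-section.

plate: A = 150 × 60 = 9000.00, centroid at (75.00, 30.00).
removed quarter-circle: A = −¼π·30² = -706.86, centroid at (137.27, 12.73).
ΣA = 8293.14 cm², ΣAx̄ = 577971.25 cm³, ΣAȳ = 261000.00 cm³.
x̄ = 577971.25/8293.14 = 69.69 cm; ȳ = 261000.00/8293.14 = 31.47 cm.

x̄ = 69.69 cm, ȳ = 31.47 cm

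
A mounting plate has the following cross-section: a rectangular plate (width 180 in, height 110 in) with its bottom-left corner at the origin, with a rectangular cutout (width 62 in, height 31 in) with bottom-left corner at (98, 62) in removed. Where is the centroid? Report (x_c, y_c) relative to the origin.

Part | A | x̄ᵢ | ȳᵢ | A·x̄ᵢ | A·ȳᵢ
plate | 19800.00 | 90.00 | 55.00 | 1782000.00 | 1089000.00
hole | -1922.00 | 129.00 | 77.50 | -247938.00 | -148955.00
Σ | 17878.00 |  |  | 1534062.00 | 940045.00
x_c = 1534062.00 / 17878.00 = 85.81 in
y_c = 940045.00 / 17878.00 = 52.58 in

x_c = 85.81 in, y_c = 52.58 in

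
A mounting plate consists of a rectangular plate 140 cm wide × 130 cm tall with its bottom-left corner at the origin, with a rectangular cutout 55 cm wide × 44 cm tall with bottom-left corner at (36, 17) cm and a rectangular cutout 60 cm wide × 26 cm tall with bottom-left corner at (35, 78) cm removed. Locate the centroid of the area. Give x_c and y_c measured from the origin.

Part | A | x̄ᵢ | ȳᵢ | A·x̄ᵢ | A·ȳᵢ
plate | 18200.00 | 70.00 | 65.00 | 1274000.00 | 1183000.00
hole 1 | -2420.00 | 63.50 | 39.00 | -153670.00 | -94380.00
hole 2 | -1560.00 | 65.00 | 91.00 | -101400.00 | -141960.00
Σ | 14220.00 |  |  | 1018930.00 | 946660.00
x_c = 1018930.00 / 14220.00 = 71.65 cm
y_c = 946660.00 / 14220.00 = 66.57 cm

x_c = 71.65 cm, y_c = 66.57 cm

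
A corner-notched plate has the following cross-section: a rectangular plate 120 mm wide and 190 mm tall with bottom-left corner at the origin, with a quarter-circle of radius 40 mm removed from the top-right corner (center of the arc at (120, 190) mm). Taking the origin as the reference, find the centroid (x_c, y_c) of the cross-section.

Part | A | x̄ᵢ | ȳᵢ | A·x̄ᵢ | A·ȳᵢ
plate | 22800.00 | 60.00 | 95.00 | 1368000.00 | 2166000.00
removed quarter-circle | -1256.64 | 103.02 | 173.02 | -129463.11 | -217427.71
Σ | 21543.36 |  |  | 1238536.89 | 1948572.29
x_c = 1238536.89 / 21543.36 = 57.49 mm
y_c = 1948572.29 / 21543.36 = 90.45 mm

x_c = 57.49 mm, y_c = 90.45 mm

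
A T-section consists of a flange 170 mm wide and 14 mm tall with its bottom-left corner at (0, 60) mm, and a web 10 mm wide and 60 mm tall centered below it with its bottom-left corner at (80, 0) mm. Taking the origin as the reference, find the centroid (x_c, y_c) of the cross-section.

web: A = 10 × 60 = 600.00, centroid at (85.00, 30.00).
flange: A = 170 × 14 = 2380.00, centroid at (85.00, 67.00).
ΣA = 2980.00 mm²
ΣAx_c = (600.00)(85.00) + (2380.00)(85.00) = 253300.00 mm³
ΣAy_c = (600.00)(30.00) + (2380.00)(67.00) = 177460.00 mm³
x_c = 253300.00 / 2980.00 = 85.00 mm
y_c = 177460.00 / 2980.00 = 59.55 mm

x_c = 85.00 mm, y_c = 59.55 mm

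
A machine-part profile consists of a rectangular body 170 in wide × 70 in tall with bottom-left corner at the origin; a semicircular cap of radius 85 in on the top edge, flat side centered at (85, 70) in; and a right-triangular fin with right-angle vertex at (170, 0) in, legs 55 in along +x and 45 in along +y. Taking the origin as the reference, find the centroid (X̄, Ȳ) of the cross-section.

rectangular body: A = 170 × 70 = 11900.00, centroid at (85.00, 35.00).
semicircular top: A = ½π·85² = 11349.00, centroid at (85.00, 106.08).
triangular fin: A = ½·55·45 = 1237.50, centroid at (188.33, 15.00).
ΣA = 24486.50 in²
ΣAX̄ = (11900.00)(85.00) + (11349.00)(85.00) + (1237.50)(188.33) = 2209227.79 in³
ΣAȲ = (11900.00)(35.00) + (11349.00)(106.08) + (1237.50)(15.00) = 1638909.41 in³
X̄ = 2209227.79 / 24486.50 = 90.22 in
Ȳ = 1638909.41 / 24486.50 = 66.93 in

X̄ = 90.22 in, Ȳ = 66.93 in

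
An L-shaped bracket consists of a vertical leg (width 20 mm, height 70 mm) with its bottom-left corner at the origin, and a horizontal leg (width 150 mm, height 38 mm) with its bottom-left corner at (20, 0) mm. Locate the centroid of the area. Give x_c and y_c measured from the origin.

x_c = 78.24 mm, y_c = 22.15 mm

vertical leg: A = 20 × 70 = 1400.00, centroid at (10.00, 35.00).
horizontal leg: A = 150 × 38 = 5700.00, centroid at (95.00, 19.00).
ΣA = 7100.00 mm², ΣAx_c = 555500.00 mm³, ΣAy_c = 157300.00 mm³.
x_c = 555500.00/7100.00 = 78.24 mm; y_c = 157300.00/7100.00 = 22.15 mm.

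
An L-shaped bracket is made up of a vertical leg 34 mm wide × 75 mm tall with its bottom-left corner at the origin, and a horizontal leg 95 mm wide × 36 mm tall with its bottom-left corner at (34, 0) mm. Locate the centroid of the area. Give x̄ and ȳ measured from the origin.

x̄ = 53.95 mm, ȳ = 26.33 mm

Part | A | x̄ᵢ | ȳᵢ | A·x̄ᵢ | A·ȳᵢ
vertical leg | 2550.00 | 17.00 | 37.50 | 43350.00 | 95625.00
horizontal leg | 3420.00 | 81.50 | 18.00 | 278730.00 | 61560.00
Σ | 5970.00 |  |  | 322080.00 | 157185.00
x̄ = 322080.00 / 5970.00 = 53.95 mm
ȳ = 157185.00 / 5970.00 = 26.33 mm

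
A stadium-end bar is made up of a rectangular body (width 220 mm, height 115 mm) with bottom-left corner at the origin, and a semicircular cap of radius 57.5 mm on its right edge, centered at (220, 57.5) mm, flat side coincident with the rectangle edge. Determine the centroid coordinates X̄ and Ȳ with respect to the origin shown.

rectangular body: A = 220 × 115 = 25300.00, centroid at (110.00, 57.50).
semicircular end: A = ½π·57.5² = 5193.45, centroid at (244.40, 57.50).
ΣA = 30493.45 mm²
ΣAX̄ = (25300.00)(110.00) + (5193.45)(244.40) = 4052297.56 mm³
ΣAȲ = (25300.00)(57.50) + (5193.45)(57.50) = 1753373.11 mm³
X̄ = 4052297.56 / 30493.45 = 132.89 mm
Ȳ = 1753373.11 / 30493.45 = 57.50 mm

X̄ = 132.89 mm, Ȳ = 57.50 mm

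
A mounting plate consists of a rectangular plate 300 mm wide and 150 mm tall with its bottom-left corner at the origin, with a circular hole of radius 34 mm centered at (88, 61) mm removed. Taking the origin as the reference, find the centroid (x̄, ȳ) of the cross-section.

x̄ = 155.44 mm, ȳ = 76.23 mm

Part | A | x̄ᵢ | ȳᵢ | A·x̄ᵢ | A·ȳᵢ
plate | 45000.00 | 150.00 | 75.00 | 6750000.00 | 3375000.00
hole | -3631.68 | 88.00 | 61.00 | -319587.94 | -221532.55
Σ | 41368.32 |  |  | 6430412.06 | 3153467.45
x̄ = 6430412.06 / 41368.32 = 155.44 mm
ȳ = 3153467.45 / 41368.32 = 76.23 mm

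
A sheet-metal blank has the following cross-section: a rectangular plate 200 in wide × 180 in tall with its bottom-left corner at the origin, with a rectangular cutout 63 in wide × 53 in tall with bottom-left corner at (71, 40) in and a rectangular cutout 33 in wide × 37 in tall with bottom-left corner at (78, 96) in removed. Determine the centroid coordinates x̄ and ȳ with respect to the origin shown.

Part | A | x̄ᵢ | ȳᵢ | A·x̄ᵢ | A·ȳᵢ
plate | 36000.00 | 100.00 | 90.00 | 3600000.00 | 3240000.00
hole 1 | -3339.00 | 102.50 | 66.50 | -342247.50 | -222043.50
hole 2 | -1221.00 | 94.50 | 114.50 | -115384.50 | -139804.50
Σ | 31440.00 |  |  | 3142368.00 | 2878152.00
x̄ = 3142368.00 / 31440.00 = 99.95 in
ȳ = 2878152.00 / 31440.00 = 91.54 in

x̄ = 99.95 in, ȳ = 91.54 in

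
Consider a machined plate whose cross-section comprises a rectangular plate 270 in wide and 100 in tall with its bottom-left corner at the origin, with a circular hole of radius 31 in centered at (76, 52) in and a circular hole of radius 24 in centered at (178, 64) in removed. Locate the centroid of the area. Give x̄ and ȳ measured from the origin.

plate: A = 270 × 100 = 27000.00, centroid at (135.00, 50.00).
hole 1: A = −π·31² = -3019.07, centroid at (76.00, 52.00).
hole 2: A = −π·24² = -1809.56, centroid at (178.00, 64.00).
ΣA = 22171.37 in², ΣAx̄ = 3093449.43 in³, ΣAȳ = 1077196.66 in³.
x̄ = 3093449.43/22171.37 = 139.52 in; ȳ = 1077196.66/22171.37 = 48.59 in.

x̄ = 139.52 in, ȳ = 48.59 in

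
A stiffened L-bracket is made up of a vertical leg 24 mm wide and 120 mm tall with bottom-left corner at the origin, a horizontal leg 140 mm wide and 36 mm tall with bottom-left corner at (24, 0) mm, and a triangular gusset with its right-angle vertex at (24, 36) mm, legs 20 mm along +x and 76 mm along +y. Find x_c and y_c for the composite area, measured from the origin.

x_c = 61.25 mm, y_c = 35.73 mm

vertical leg: A = 24 × 120 = 2880.00, centroid at (12.00, 60.00).
horizontal leg: A = 140 × 36 = 5040.00, centroid at (94.00, 18.00).
gusset: A = ½·20·76 = 760.00, centroid at (30.67, 61.33).
ΣA = 8680.00 mm², ΣAx_c = 531626.67 mm³, ΣAy_c = 310133.33 mm³.
x_c = 531626.67/8680.00 = 61.25 mm; y_c = 310133.33/8680.00 = 35.73 mm.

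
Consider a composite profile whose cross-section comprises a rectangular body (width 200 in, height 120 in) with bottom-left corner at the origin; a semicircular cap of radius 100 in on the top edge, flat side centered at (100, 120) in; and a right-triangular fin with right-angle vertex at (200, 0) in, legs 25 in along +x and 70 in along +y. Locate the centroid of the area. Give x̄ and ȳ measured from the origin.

rectangular body: A = 200 × 120 = 24000.00, centroid at (100.00, 60.00).
semicircular top: A = ½π·100² = 15707.96, centroid at (100.00, 162.44).
triangular fin: A = ½·25·70 = 875.00, centroid at (208.33, 23.33).
ΣA = 40582.96 in²
ΣAx̄ = (24000.00)(100.00) + (15707.96)(100.00) + (875.00)(208.33) = 4153087.99 in³
ΣAȳ = (24000.00)(60.00) + (15707.96)(162.44) + (875.00)(23.33) = 4012038.93 in³
x̄ = 4153087.99 / 40582.96 = 102.34 in
ȳ = 4012038.93 / 40582.96 = 98.86 in

x̄ = 102.34 in, ȳ = 98.86 in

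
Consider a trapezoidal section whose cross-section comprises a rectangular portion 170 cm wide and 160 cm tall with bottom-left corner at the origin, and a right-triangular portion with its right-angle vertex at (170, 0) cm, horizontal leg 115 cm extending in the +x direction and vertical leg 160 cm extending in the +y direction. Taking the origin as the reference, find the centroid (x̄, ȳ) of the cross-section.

x̄ = 116.17 cm, ȳ = 73.26 cm

Part | A | x̄ᵢ | ȳᵢ | A·x̄ᵢ | A·ȳᵢ
rectangular portion | 27200.00 | 85.00 | 80.00 | 2312000.00 | 2176000.00
triangular portion | 9200.00 | 208.33 | 53.33 | 1916666.67 | 490666.67
Σ | 36400.00 |  |  | 4228666.67 | 2666666.67
x̄ = 4228666.67 / 36400.00 = 116.17 cm
ȳ = 2666666.67 / 36400.00 = 73.26 cm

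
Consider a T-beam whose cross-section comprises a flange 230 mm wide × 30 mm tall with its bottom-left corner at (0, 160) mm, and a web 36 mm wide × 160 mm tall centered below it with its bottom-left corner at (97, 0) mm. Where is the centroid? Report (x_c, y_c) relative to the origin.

Part | A | x̄ᵢ | ȳᵢ | A·x̄ᵢ | A·ȳᵢ
web | 5760.00 | 115.00 | 80.00 | 662400.00 | 460800.00
flange | 6900.00 | 115.00 | 175.00 | 793500.00 | 1207500.00
Σ | 12660.00 |  |  | 1455900.00 | 1668300.00
x_c = 1455900.00 / 12660.00 = 115.00 mm
y_c = 1668300.00 / 12660.00 = 131.78 mm

x_c = 115.00 mm, y_c = 131.78 mm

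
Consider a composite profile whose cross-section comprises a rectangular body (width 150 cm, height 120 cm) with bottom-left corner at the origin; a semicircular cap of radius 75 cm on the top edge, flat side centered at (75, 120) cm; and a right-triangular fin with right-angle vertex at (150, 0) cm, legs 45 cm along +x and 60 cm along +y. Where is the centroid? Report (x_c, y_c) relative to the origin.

rectangular body: A = 150 × 120 = 18000.00, centroid at (75.00, 60.00).
semicircular top: A = ½π·75² = 8835.73, centroid at (75.00, 151.83).
triangular fin: A = ½·45·60 = 1350.00, centroid at (165.00, 20.00).
ΣA = 28185.73 cm²
ΣAx_c = (18000.00)(75.00) + (8835.73)(75.00) + (1350.00)(165.00) = 2235429.70 cm³
ΣAy_c = (18000.00)(60.00) + (8835.73)(151.83) + (1350.00)(20.00) = 2448537.52 cm³
x_c = 2235429.70 / 28185.73 = 79.31 cm
y_c = 2448537.52 / 28185.73 = 86.87 cm

x_c = 79.31 cm, y_c = 86.87 cm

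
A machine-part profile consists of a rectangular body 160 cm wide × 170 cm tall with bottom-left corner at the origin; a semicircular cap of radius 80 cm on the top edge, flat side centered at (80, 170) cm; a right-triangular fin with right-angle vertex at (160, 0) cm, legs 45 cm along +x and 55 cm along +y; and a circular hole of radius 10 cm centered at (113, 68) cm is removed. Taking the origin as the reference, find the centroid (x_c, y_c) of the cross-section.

x_c = 82.81 cm, y_c = 114.30 cm

Part | A | x̄ᵢ | ȳᵢ | A·x̄ᵢ | A·ȳᵢ
rectangular body | 27200.00 | 80.00 | 85.00 | 2176000.00 | 2312000.00
semicircular top | 10053.10 | 80.00 | 203.95 | 804247.72 | 2050359.74
triangular fin | 1237.50 | 175.00 | 18.33 | 216562.50 | 22687.50
hole | -314.16 | 113.00 | 68.00 | -35500.00 | -21362.83
Σ | 38176.44 |  |  | 3161310.22 | 4363684.41
x_c = 3161310.22 / 38176.44 = 82.81 cm
y_c = 4363684.41 / 38176.44 = 114.30 cm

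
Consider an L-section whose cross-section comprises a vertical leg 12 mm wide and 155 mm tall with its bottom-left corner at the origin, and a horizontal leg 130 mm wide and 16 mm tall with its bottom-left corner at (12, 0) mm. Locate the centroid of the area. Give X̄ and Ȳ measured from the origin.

vertical leg: A = 12 × 155 = 1860.00, centroid at (6.00, 77.50).
horizontal leg: A = 130 × 16 = 2080.00, centroid at (77.00, 8.00).
ΣA = 3940.00 mm², ΣAX̄ = 171320.00 mm³, ΣAȲ = 160790.00 mm³.
X̄ = 171320.00/3940.00 = 43.48 mm; Ȳ = 160790.00/3940.00 = 40.81 mm.

X̄ = 43.48 mm, Ȳ = 40.81 mm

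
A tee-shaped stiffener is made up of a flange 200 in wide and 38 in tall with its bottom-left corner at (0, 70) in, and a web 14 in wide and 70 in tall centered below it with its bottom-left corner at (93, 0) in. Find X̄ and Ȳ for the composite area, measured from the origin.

X̄ = 100.00 in, Ȳ = 82.83 in

web: A = 14 × 70 = 980.00, centroid at (100.00, 35.00).
flange: A = 200 × 38 = 7600.00, centroid at (100.00, 89.00).
ΣA = 8580.00 in²
ΣAX̄ = (980.00)(100.00) + (7600.00)(100.00) = 858000.00 in³
ΣAȲ = (980.00)(35.00) + (7600.00)(89.00) = 710700.00 in³
X̄ = 858000.00 / 8580.00 = 100.00 in
Ȳ = 710700.00 / 8580.00 = 82.83 in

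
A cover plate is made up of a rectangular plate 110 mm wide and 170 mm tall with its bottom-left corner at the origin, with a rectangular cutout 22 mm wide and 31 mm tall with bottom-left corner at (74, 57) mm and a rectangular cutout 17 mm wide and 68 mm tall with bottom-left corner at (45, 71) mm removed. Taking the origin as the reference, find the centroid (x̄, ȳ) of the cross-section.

x̄ = 53.89 mm, ȳ = 84.13 mm

plate: A = 110 × 170 = 18700.00, centroid at (55.00, 85.00).
hole 1: A = −(22 × 31) = -682.00, centroid at (85.00, 72.50).
hole 2: A = −(17 × 68) = -1156.00, centroid at (53.50, 105.00).
ΣA = 16862.00 mm², ΣAx̄ = 908684.00 mm³, ΣAȳ = 1418675.00 mm³.
x̄ = 908684.00/16862.00 = 53.89 mm; ȳ = 1418675.00/16862.00 = 84.13 mm.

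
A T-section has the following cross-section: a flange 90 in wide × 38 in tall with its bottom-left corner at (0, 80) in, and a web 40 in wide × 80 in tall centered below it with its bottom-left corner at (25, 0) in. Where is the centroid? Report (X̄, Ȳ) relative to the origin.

Part | A | x̄ᵢ | ȳᵢ | A·x̄ᵢ | A·ȳᵢ
web | 3200.00 | 45.00 | 40.00 | 144000.00 | 128000.00
flange | 3420.00 | 45.00 | 99.00 | 153900.00 | 338580.00
Σ | 6620.00 |  |  | 297900.00 | 466580.00
X̄ = 297900.00 / 6620.00 = 45.00 in
Ȳ = 466580.00 / 6620.00 = 70.48 in

X̄ = 45.00 in, Ȳ = 70.48 in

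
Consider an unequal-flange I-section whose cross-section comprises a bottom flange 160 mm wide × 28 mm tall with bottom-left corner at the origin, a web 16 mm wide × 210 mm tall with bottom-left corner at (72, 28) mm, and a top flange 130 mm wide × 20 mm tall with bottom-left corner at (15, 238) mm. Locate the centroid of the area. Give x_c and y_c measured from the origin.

Part | A | x̄ᵢ | ȳᵢ | A·x̄ᵢ | A·ȳᵢ
bottom flange | 4480.00 | 80.00 | 14.00 | 358400.00 | 62720.00
web | 3360.00 | 80.00 | 133.00 | 268800.00 | 446880.00
top flange | 2600.00 | 80.00 | 248.00 | 208000.00 | 644800.00
Σ | 10440.00 |  |  | 835200.00 | 1154400.00
x_c = 835200.00 / 10440.00 = 80.00 mm
y_c = 1154400.00 / 10440.00 = 110.57 mm

x_c = 80.00 mm, y_c = 110.57 mm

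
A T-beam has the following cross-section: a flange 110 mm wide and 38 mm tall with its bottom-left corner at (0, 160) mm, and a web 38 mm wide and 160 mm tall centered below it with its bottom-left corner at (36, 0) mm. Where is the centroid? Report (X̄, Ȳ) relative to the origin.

X̄ = 55.00 mm, Ȳ = 120.33 mm

Part | A | x̄ᵢ | ȳᵢ | A·x̄ᵢ | A·ȳᵢ
web | 6080.00 | 55.00 | 80.00 | 334400.00 | 486400.00
flange | 4180.00 | 55.00 | 179.00 | 229900.00 | 748220.00
Σ | 10260.00 |  |  | 564300.00 | 1234620.00
X̄ = 564300.00 / 10260.00 = 55.00 mm
Ȳ = 1234620.00 / 10260.00 = 120.33 mm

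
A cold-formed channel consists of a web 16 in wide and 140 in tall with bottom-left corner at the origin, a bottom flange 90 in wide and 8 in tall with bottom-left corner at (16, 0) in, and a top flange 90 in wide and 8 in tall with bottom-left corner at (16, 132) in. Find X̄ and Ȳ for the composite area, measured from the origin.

X̄ = 28.74 in, Ȳ = 70.00 in

Part | A | x̄ᵢ | ȳᵢ | A·x̄ᵢ | A·ȳᵢ
web | 2240.00 | 8.00 | 70.00 | 17920.00 | 156800.00
bottom flange | 720.00 | 61.00 | 4.00 | 43920.00 | 2880.00
top flange | 720.00 | 61.00 | 136.00 | 43920.00 | 97920.00
Σ | 3680.00 |  |  | 105760.00 | 257600.00
X̄ = 105760.00 / 3680.00 = 28.74 in
Ȳ = 257600.00 / 3680.00 = 70.00 in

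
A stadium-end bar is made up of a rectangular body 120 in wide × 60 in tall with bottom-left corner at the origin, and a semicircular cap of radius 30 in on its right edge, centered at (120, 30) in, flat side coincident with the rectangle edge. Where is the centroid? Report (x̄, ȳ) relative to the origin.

rectangular body: A = 120 × 60 = 7200.00, centroid at (60.00, 30.00).
semicircular end: A = ½π·30² = 1413.72, centroid at (132.73, 30.00).
ΣA = 8613.72 in², ΣAx̄ = 619646.00 in³, ΣAȳ = 258411.50 in³.
x̄ = 619646.00/8613.72 = 71.94 in; ȳ = 258411.50/8613.72 = 30.00 in.

x̄ = 71.94 in, ȳ = 30.00 in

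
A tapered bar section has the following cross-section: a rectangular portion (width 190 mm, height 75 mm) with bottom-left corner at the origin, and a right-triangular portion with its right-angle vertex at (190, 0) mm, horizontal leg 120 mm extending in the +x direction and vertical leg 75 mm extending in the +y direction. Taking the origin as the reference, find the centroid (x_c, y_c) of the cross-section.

Part | A | x̄ᵢ | ȳᵢ | A·x̄ᵢ | A·ȳᵢ
rectangular portion | 14250.00 | 95.00 | 37.50 | 1353750.00 | 534375.00
triangular portion | 4500.00 | 230.00 | 25.00 | 1035000.00 | 112500.00
Σ | 18750.00 |  |  | 2388750.00 | 646875.00
x_c = 2388750.00 / 18750.00 = 127.40 mm
y_c = 646875.00 / 18750.00 = 34.50 mm

x_c = 127.40 mm, y_c = 34.50 mm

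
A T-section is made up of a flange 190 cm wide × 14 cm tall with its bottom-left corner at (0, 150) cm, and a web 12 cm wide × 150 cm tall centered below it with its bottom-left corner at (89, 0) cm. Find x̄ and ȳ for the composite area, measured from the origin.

web: A = 12 × 150 = 1800.00, centroid at (95.00, 75.00).
flange: A = 190 × 14 = 2660.00, centroid at (95.00, 157.00).
ΣA = 4460.00 cm², ΣAx̄ = 423700.00 cm³, ΣAȳ = 552620.00 cm³.
x̄ = 423700.00/4460.00 = 95.00 cm; ȳ = 552620.00/4460.00 = 123.91 cm.

x̄ = 95.00 cm, ȳ = 123.91 cm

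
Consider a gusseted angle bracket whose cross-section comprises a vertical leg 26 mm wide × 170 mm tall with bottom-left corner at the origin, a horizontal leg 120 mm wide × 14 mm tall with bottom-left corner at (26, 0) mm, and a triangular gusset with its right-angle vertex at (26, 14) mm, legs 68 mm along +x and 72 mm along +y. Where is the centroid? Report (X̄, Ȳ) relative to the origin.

Part | A | x̄ᵢ | ȳᵢ | A·x̄ᵢ | A·ȳᵢ
vertical leg | 4420.00 | 13.00 | 85.00 | 57460.00 | 375700.00
horizontal leg | 1680.00 | 86.00 | 7.00 | 144480.00 | 11760.00
gusset | 2448.00 | 48.67 | 38.00 | 119136.00 | 93024.00
Σ | 8548.00 |  |  | 321076.00 | 480484.00
X̄ = 321076.00 / 8548.00 = 37.56 mm
Ȳ = 480484.00 / 8548.00 = 56.21 mm

X̄ = 37.56 mm, Ȳ = 56.21 mm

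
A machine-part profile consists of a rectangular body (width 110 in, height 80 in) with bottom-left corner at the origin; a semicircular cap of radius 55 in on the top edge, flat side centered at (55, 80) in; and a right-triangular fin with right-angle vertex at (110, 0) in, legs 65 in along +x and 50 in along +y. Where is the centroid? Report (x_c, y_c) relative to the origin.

x_c = 63.21 in, y_c = 57.33 in

Part | A | x̄ᵢ | ȳᵢ | A·x̄ᵢ | A·ȳᵢ
rectangular body | 8800.00 | 55.00 | 40.00 | 484000.00 | 352000.00
semicircular top | 4751.66 | 55.00 | 103.34 | 261341.24 | 491049.38
triangular fin | 1625.00 | 131.67 | 16.67 | 213958.33 | 27083.33
Σ | 15176.66 |  |  | 959299.57 | 870132.71
x_c = 959299.57 / 15176.66 = 63.21 in
y_c = 870132.71 / 15176.66 = 57.33 in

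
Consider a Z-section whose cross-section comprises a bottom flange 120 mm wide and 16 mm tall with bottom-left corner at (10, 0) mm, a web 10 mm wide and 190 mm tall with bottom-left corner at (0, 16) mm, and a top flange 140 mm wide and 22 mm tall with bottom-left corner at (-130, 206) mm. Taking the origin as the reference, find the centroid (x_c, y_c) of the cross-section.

x_c = -5.93 mm, y_c = 129.66 mm

bottom flange: A = 120 × 16 = 1920.00, centroid at (70.00, 8.00).
web: A = 10 × 190 = 1900.00, centroid at (5.00, 111.00).
top flange: A = 140 × 22 = 3080.00, centroid at (-60.00, 217.00).
ΣA = 6900.00 mm², ΣAx_c = -40900.00 mm³, ΣAy_c = 894620.00 mm³.
x_c = -40900.00/6900.00 = -5.93 mm; y_c = 894620.00/6900.00 = 129.66 mm.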